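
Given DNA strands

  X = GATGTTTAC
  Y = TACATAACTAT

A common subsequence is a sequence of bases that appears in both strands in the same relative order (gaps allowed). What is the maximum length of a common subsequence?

Let dp[i][j] be the LCS length of the first i bases of X and the first j bases of Y. dp[i][j] = dp[i-1][j-1]+1 when the i-th and j-th bases match, else max(dp[i-1][j], dp[i][j-1]).
    ·  T  A  C  A  T  A  A  C  T  A  T
 ·  0  0  0  0  0  0  0  0  0  0  0  0
 G  0  0  0  0  0  0  0  0  0  0  0  0
 A  0  0  1  1  1  1  1  1  1  1  1  1
 T  0  1  1  1  1  2  2  2  2  2  2  2
 G  0  1  1  1  1  2  2  2  2  2  2  2
 T  0  1  1  1  1  2  2  2  2  3  3  3
 T  0  1  1  1  1  2  2  2  2  3  3  4
 T  0  1  1  1  1  2  2  2  2  3  3  4
 A  0  1  2  2  2  2  3  3  3  3  4  4
 C  0  1  2  3  3  3  3  3  4  4  4  4
dp[9][11] = 4. One LCS (by backtracking along matches): ATTT.

4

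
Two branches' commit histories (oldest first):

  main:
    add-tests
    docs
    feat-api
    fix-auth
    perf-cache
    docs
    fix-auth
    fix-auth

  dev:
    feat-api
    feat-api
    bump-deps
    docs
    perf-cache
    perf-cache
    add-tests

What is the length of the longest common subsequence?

Match docs [2,4], then perf-cache [5,6] — 2 commits in the same relative order in both. dp[8][7] = 2 confirms this is the maximum.

2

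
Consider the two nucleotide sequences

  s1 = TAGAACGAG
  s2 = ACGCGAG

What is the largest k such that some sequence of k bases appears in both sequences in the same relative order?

6

Taking A (s1 #2, s2 #1); then G (s1 #3, s2 #3); then C (s1 #6, s2 #4); then G (s1 #7, s2 #5); then A (s1 #8, s2 #6); then G (s1 #9, s2 #7) gives a common subsequence of length 6. The LCS DP gives dp[9][7] = 6, so this is optimal.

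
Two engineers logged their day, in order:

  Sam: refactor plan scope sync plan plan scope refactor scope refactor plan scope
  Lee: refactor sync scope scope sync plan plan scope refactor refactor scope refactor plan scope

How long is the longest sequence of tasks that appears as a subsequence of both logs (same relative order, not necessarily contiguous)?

One common subsequence of length 11: refactor (Sam #1, Lee #1), scope (Sam #3, Lee #4), sync (Sam #4, Lee #5), plan (Sam #5, Lee #6), plan (Sam #6, Lee #7), scope (Sam #7, Lee #8), refactor (Sam #8, Lee #10), scope (Sam #9, Lee #11), refactor (Sam #10, Lee #12), plan (Sam #11, Lee #13), scope (Sam #12, Lee #14), and the DP table's final entry dp[12][14] is also 11, so no common subsequence is longer.

11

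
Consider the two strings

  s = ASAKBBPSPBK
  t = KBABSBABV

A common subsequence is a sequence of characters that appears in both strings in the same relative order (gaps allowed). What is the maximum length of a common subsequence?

Let dp[i][j] be the LCS length of the first i characters of s and the first j characters of t. dp[i][j] = dp[i-1][j-1]+1 when the i-th and j-th characters match, else max(dp[i-1][j], dp[i][j-1]).
    ·  K  B  A  B  S  B  A  B  V
 ·  0  0  0  0  0  0  0  0  0  0
 A  0  0  0  1  1  1  1  1  1  1
 S  0  0  0  1  1  2  2  2  2  2
 A  0  0  0  1  1  2  2  3  3  3
 K  0  1  1  1  1  2  2  3  3  3
 B  0  1  2  2  2  2  3  3  4  4
 B  0  1  2  2  3  3  3  3  4  4
 P  0  1  2  2  3  3  3  3  4  4
 S  0  1  2  2  3  4  4  4  4  4
 P  0  1  2  2  3  4  4  4  4  4
 B  0  1  2  2  3  4  5  5  5  5
 K  0  1  2  2  3  4  5  5  5  5
dp[11][9] = 5. One LCS (by backtracking along matches): KBBSB.

5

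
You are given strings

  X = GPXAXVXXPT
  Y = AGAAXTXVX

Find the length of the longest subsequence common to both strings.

Let dp[i][j] be the LCS length of the first i characters of X and the first j characters of Y. dp[i][j] = dp[i-1][j-1]+1 when the i-th and j-th characters match, else max(dp[i-1][j], dp[i][j-1]).
    ·  A  G  A  A  X  T  X  V  X
 ·  0  0  0  0  0  0  0  0  0  0
 G  0  0  1  1  1  1  1  1  1  1
 P  0  0  1  1  1  1  1  1  1  1
 X  0  0  1  1  1  2  2  2  2  2
 A  0  1  1  2  2  2  2  2  2  2
 X  0  1  1  2  2  3  3  3  3  3
 V  0  1  1  2  2  3  3  3  4  4
 X  0  1  1  2  2  3  3  4  4  5
 X  0  1  1  2  2  3  3  4  4  5
 P  0  1  1  2  2  3  3  4  4  5
 T  0  1  1  2  2  3  4  4  4  5
dp[10][9] = 5. One LCS (by backtracking along matches): GXXVX.

5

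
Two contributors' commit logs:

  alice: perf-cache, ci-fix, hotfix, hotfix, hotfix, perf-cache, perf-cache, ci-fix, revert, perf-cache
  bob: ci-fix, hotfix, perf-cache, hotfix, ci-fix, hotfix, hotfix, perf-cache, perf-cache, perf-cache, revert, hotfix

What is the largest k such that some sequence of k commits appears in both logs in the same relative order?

Pick perf-cache (alice #1, bob #3), ci-fix (alice #2, bob #5), hotfix (alice #3, bob #6), hotfix (alice #4, bob #7), perf-cache (alice #6, bob #9), perf-cache (alice #7, bob #10), revert (alice #9, bob #11); all 7 commits appear in both, in order. dp[10][12] = 7 confirms this is the maximum.

7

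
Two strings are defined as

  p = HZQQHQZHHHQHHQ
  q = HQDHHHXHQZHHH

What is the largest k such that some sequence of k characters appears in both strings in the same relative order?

9

Match H at p[1]=q[1], then Q at p[3]=q[2], then H at p[5]=q[4], then H at p[8]=q[5], then H at p[9]=q[6], then H at p[10]=q[8], then Q at p[11]=q[9], then H at p[12]=q[12], then H at p[13]=q[13] — 9 characters in the same relative order in both, and the DP table's final entry dp[14][13] is also 9, so no common subsequence is longer.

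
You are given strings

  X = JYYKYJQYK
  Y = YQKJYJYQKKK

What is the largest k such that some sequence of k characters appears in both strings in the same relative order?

One common subsequence of length 6: Y [2,1]; then K [4,3]; then Y [5,5]; then J [6,6]; then Q [7,8]; then K [9,11]. The LCS DP gives dp[9][11] = 6, so this is optimal.

6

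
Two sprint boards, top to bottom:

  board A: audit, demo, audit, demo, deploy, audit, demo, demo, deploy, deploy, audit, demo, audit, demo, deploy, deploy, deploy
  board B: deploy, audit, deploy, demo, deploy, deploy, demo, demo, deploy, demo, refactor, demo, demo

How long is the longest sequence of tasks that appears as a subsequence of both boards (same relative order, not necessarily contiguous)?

8

Taking audit (board A #1, board B #2); then demo (board A #2, board B #4); then deploy (board A #5, board B #6); then demo (board A #7, board B #7); then demo (board A #8, board B #8); then deploy (board A #9, board B #9); then demo (board A #12, board B #12); then demo (board A #14, board B #13) gives a common subsequence of length 8. dp[17][13] = 8 confirms this is the maximum.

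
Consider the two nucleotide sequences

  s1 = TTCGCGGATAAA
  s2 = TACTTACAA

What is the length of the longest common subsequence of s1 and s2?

Pick T [1,1], then T [2,4], then T [9,5], then A [10,6], then A [11,8], then A [12,9]; all 6 bases appear in both, in order, and the DP table's final entry dp[12][9] is also 6, so no common subsequence is longer.

6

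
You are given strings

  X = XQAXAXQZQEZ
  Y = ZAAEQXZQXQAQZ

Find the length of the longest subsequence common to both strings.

Let dp[i][j] be the LCS length of the first i characters of X and the first j characters of Y. dp[i][j] = dp[i-1][j-1]+1 when the i-th and j-th characters match, else max(dp[i-1][j], dp[i][j-1]).
    ·  Z  A  A  E  Q  X  Z  Q  X  Q  A  Q  Z
 ·  0  0  0  0  0  0  0  0  0  0  0  0  0  0
 X  0  0  0  0  0  0  1  1  1  1  1  1  1  1
 Q  0  0  0  0  0  1  1  1  2  2  2  2  2  2
 A  0  0  1  1  1  1  1  1  2  2  2  3  3  3
 X  0  0  1  1  1  1  2  2  2  3  3  3  3  3
 A  0  0  1  2  2  2  2  2  2  3  3  4  4  4
 X  0  0  1  2  2  2  3  3  3  3  3  4  4  4
 Q  0  0  1  2  2  3  3  3  4  4  4  4  5  5
 Z  0  1  1  2  2  3  3  4  4  4  4  4  5  6
 Q  0  1  1  2  2  3  3  4  5  5  5  5  5  6
 E  0  1  1  2  3  3  3  4  5  5  5  5  5  6
 Z  0  1  1  2  3  3  3  4  5  5  5  5  5  6
dp[11][13] = 6. One LCS (by backtracking along matches): XQXAQZ.

6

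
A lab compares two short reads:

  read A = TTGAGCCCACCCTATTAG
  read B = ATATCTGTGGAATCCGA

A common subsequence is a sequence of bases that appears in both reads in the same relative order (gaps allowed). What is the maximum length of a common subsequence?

One common subsequence of length 8: T at read A[1]=read B[6] → T at read A[2]=read B[8] → G at read A[3]=read B[10] → A at read A[4]=read B[11] → A at read A[9]=read B[12] → C at read A[10]=read B[14] → C at read A[11]=read B[15] → A at read A[17]=read B[17]. dp[18][17] = 8 confirms this is the maximum.

8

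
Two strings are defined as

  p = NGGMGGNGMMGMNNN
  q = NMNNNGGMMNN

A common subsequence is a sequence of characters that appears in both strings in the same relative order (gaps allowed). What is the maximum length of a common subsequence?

Pick N at p[1]=q[1] → M at p[4]=q[2] → G at p[6]=q[6] → G at p[8]=q[7] → M at p[10]=q[8] → M at p[12]=q[9] → N at p[14]=q[10] → N at p[15]=q[11]; all 8 characters appear in both, in order, and the DP table's final entry dp[15][11] is also 8, so no common subsequence is longer.

8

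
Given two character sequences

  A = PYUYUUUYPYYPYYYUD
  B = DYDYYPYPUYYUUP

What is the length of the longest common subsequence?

Match Y [2,2] → Y [4,4] → Y [8,5] → P [9,6] → Y [11,7] → P [12,8] → Y [13,10] → Y [14,11] → U [16,13] — 9 characters in the same relative order in both. The LCS DP gives dp[17][14] = 9, so this is optimal.

9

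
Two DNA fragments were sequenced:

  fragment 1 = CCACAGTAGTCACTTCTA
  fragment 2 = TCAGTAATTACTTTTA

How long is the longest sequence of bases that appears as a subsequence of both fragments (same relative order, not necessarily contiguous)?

12

Taking C at fragment 1[4]=fragment 2[2] → A at fragment 1[5]=fragment 2[3] → G at fragment 1[6]=fragment 2[4] → T at fragment 1[7]=fragment 2[5] → A at fragment 1[8]=fragment 2[7] → T at fragment 1[10]=fragment 2[9] → A at fragment 1[12]=fragment 2[10] → C at fragment 1[13]=fragment 2[11] → T at fragment 1[14]=fragment 2[13] → T at fragment 1[15]=fragment 2[14] → T at fragment 1[17]=fragment 2[15] → A at fragment 1[18]=fragment 2[16] gives a common subsequence of length 12, and the DP table's final entry dp[18][16] is also 12, so no common subsequence is longer.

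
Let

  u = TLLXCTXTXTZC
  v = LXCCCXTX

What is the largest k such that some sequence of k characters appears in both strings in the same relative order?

One common subsequence of length 6: L [3,1], then X [4,2], then C [5,5], then X [7,6], then T [8,7], then X [9,8]. dp[12][8] = 6 confirms this is the maximum.

6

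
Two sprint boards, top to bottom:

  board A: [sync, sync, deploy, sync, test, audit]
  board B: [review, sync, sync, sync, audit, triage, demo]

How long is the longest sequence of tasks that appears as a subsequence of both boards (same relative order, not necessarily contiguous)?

4

Match sync at board A[1]=board B[2]; then sync at board A[2]=board B[3]; then sync at board A[4]=board B[4]; then audit at board A[6]=board B[5] — 4 tasks in the same relative order in both. dp[6][7] = 4 confirms this is the maximum.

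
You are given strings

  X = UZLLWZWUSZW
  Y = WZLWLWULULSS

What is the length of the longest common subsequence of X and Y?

6

Taking Z [2,2], then L [3,3], then L [4,5], then W [5,6], then U [8,9], then S [9,12] gives a common subsequence of length 6. The LCS DP gives dp[11][12] = 6, so this is optimal.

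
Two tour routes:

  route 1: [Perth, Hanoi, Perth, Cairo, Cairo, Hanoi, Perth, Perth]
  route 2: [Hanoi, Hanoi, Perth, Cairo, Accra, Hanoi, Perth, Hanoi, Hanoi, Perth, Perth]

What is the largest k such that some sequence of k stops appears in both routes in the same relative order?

6

Taking Perth [1,3]; then Hanoi [2,6]; then Perth [3,7]; then Hanoi [6,9]; then Perth [7,10]; then Perth [8,11] gives a common subsequence of length 6. The LCS DP gives dp[8][11] = 6, so this is optimal.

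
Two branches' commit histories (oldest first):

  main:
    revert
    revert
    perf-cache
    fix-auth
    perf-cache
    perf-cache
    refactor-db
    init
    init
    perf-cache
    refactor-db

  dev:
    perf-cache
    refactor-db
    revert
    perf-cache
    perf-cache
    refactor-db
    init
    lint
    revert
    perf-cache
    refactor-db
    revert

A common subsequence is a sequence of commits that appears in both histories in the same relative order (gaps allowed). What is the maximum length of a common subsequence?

7

One common subsequence of length 7: revert [2,3]; then perf-cache [5,4]; then perf-cache [6,5]; then refactor-db [7,6]; then init [8,7]; then perf-cache [10,10]; then refactor-db [11,11]. dp[11][12] = 7 confirms this is the maximum.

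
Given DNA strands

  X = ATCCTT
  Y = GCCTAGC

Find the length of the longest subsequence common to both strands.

Let dp[i][j] be the LCS length of the first i bases of X and the first j bases of Y. dp[i][j] = dp[i-1][j-1]+1 when the i-th and j-th bases match, else max(dp[i-1][j], dp[i][j-1]).
    ·  G  C  C  T  A  G  C
 ·  0  0  0  0  0  0  0  0
 A  0  0  0  0  0  1  1  1
 T  0  0  0  0  1  1  1  1
 C  0  0  1  1  1  1  1  2
 C  0  0  1  2  2  2  2  2
 T  0  0  1  2  3  3  3  3
 T  0  0  1  2  3  3  3  3
dp[6][7] = 3. One LCS (by backtracking along matches): CCT.

3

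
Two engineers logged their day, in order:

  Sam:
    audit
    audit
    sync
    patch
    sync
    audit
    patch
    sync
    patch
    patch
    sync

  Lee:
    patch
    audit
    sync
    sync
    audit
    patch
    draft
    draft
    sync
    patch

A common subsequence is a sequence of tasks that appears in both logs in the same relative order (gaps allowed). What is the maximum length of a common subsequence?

7

Pick audit at Sam[2]=Lee[2], then sync at Sam[3]=Lee[3], then sync at Sam[5]=Lee[4], then audit at Sam[6]=Lee[5], then patch at Sam[7]=Lee[6], then sync at Sam[8]=Lee[9], then patch at Sam[10]=Lee[10]; all 7 tasks appear in both, in order. The LCS DP gives dp[11][10] = 7, so this is optimal.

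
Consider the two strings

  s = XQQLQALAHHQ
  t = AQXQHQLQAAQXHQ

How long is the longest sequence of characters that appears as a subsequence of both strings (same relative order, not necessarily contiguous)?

9

One common subsequence of length 9: X (s #1, t #3), then Q (s #2, t #4), then Q (s #3, t #6), then L (s #4, t #7), then Q (s #5, t #8), then A (s #6, t #9), then A (s #8, t #10), then H (s #10, t #13), then Q (s #11, t #14), and the DP table's final entry dp[11][14] is also 9, so no common subsequence is longer.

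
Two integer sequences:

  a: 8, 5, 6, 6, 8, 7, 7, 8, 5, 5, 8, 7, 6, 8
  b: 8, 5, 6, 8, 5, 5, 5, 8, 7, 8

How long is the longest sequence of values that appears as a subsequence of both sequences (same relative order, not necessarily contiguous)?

9

Pick 8 at a[1]=b[1]; then 5 at a[2]=b[2]; then 6 at a[4]=b[3]; then 8 at a[5]=b[4]; then 5 at a[9]=b[6]; then 5 at a[10]=b[7]; then 8 at a[11]=b[8]; then 7 at a[12]=b[9]; then 8 at a[14]=b[10]; all 9 values appear in both, in order, and the DP table's final entry dp[14][10] is also 9, so no common subsequence is longer.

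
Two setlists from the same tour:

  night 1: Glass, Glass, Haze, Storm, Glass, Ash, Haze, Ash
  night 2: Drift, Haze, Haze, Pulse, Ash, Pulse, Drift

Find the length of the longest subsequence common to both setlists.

Match Haze (night 1 #3, night 2 #2) → Haze (night 1 #7, night 2 #3) → Ash (night 1 #8, night 2 #5) — 3 songs in the same relative order in both. The LCS DP gives dp[8][7] = 3, so this is optimal.

3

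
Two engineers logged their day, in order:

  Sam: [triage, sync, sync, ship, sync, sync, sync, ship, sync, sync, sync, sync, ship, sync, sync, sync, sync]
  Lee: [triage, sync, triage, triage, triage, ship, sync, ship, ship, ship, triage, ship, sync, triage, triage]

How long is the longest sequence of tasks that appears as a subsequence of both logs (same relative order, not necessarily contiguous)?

One common subsequence of length 7: triage (Sam #1, Lee #1); then sync (Sam #2, Lee #2); then sync (Sam #3, Lee #7); then ship (Sam #4, Lee #9); then ship (Sam #8, Lee #10); then ship (Sam #13, Lee #12); then sync (Sam #14, Lee #13). dp[17][15] = 7 confirms this is the maximum.

7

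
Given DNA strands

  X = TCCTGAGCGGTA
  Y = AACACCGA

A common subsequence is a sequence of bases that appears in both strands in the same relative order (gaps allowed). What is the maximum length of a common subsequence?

5

Match C [2,3], C [3,5], C [8,6], G [10,7], A [12,8] — 5 bases in the same relative order in both. The LCS DP gives dp[12][8] = 5, so this is optimal.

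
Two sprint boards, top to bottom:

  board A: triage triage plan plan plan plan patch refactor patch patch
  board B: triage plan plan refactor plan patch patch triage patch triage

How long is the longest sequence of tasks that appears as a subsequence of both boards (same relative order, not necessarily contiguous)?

7

Match triage [2,1], then plan [3,2], then plan [4,3], then plan [6,5], then patch [7,6], then patch [9,7], then patch [10,9] — 7 tasks in the same relative order in both. The LCS DP gives dp[10][10] = 7, so this is optimal.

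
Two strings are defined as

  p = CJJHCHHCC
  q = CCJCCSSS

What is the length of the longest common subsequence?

Let dp[i][j] be the LCS length of the first i characters of p and the first j characters of q. dp[i][j] = dp[i-1][j-1]+1 when the i-th and j-th characters match, else max(dp[i-1][j], dp[i][j-1]).
    ·  C  C  J  C  C  S  S  S
 ·  0  0  0  0  0  0  0  0  0
 C  0  1  1  1  1  1  1  1  1
 J  0  1  1  2  2  2  2  2  2
 J  0  1  1  2  2  2  2  2  2
 H  0  1  1  2  2  2  2  2  2
 C  0  1  2  2  3  3  3  3  3
 H  0  1  2  2  3  3  3  3  3
 H  0  1  2  2  3  3  3  3  3
 C  0  1  2  2  3  4  4  4  4
 C  0  1  2  2  3  4  4  4  4
dp[9][8] = 4. One LCS (by backtracking along matches): CJCC.

4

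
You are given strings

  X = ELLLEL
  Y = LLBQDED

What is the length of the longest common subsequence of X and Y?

One common subsequence of length 3: L (X #2, Y #1), L (X #3, Y #2), E (X #5, Y #6), and the DP table's final entry dp[6][7] is also 3, so no common subsequence is longer.

3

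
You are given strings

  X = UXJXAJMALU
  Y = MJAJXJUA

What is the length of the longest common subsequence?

4

Pick J (X #3, Y #4), X (X #4, Y #5), J (X #6, Y #6), A (X #8, Y #8); all 4 characters appear in both, in order. dp[10][8] = 4 confirms this is the maximum.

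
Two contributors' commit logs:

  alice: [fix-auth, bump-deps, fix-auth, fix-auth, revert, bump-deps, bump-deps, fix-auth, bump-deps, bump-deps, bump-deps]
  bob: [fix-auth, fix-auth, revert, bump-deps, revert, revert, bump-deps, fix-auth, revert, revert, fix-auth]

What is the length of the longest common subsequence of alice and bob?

Pick fix-auth (alice #3, bob #1); then fix-auth (alice #4, bob #2); then revert (alice #5, bob #3); then bump-deps (alice #6, bob #4); then bump-deps (alice #7, bob #7); then fix-auth (alice #8, bob #11); all 6 commits appear in both, in order. The LCS DP gives dp[11][11] = 6, so this is optimal.

6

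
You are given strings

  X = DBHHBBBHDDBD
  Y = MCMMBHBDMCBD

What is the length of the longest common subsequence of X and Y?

Taking B at X[2]=Y[5] → H at X[4]=Y[6] → B at X[7]=Y[7] → D at X[9]=Y[8] → B at X[11]=Y[11] → D at X[12]=Y[12] gives a common subsequence of length 6, and the DP table's final entry dp[12][12] is also 6, so no common subsequence is longer.

6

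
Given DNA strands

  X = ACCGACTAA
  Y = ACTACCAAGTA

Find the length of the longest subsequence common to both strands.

6

Let dp[i][j] be the LCS length of the first i bases of X and the first j bases of Y. dp[i][j] = dp[i-1][j-1]+1 when the i-th and j-th bases match, else max(dp[i-1][j], dp[i][j-1]).
    ·  A  C  T  A  C  C  A  A  G  T  A
 ·  0  0  0  0  0  0  0  0  0  0  0  0
 A  0  1  1  1  1  1  1  1  1  1  1  1
 C  0  1  2  2  2  2  2  2  2  2  2  2
 C  0  1  2  2  2  3  3  3  3  3  3  3
 G  0  1  2  2  2  3  3  3  3  4  4  4
 A  0  1  2  2  3  3  3  4  4  4  4  5
 C  0  1  2  2  3  4  4  4  4  4  4  5
 T  0  1  2  3  3  4  4  4  4  4  5  5
 A  0  1  2  3  4  4  4  5  5  5  5  6
 A  0  1  2  3  4  4  4  5  6  6  6  6
dp[9][11] = 6. One LCS (by backtracking along matches): ACCGTA.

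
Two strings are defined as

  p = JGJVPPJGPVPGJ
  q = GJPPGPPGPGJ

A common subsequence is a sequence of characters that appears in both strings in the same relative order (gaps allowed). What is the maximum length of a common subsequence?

Let dp[i][j] be the LCS length of the first i characters of p and the first j characters of q. dp[i][j] = dp[i-1][j-1]+1 when the i-th and j-th characters match, else max(dp[i-1][j], dp[i][j-1]).
    ·  G  J  P  P  G  P  P  G  P  G  J
 ·  0  0  0  0  0  0  0  0  0  0  0  0
 J  0  0  1  1  1  1  1  1  1  1  1  1
 G  0  1  1  1  1  2  2  2  2  2  2  2
 J  0  1  2  2  2  2  2  2  2  2  2  3
 V  0  1  2  2  2  2  2  2  2  2  2  3
 P  0  1  2  3  3  3  3  3  3  3  3  3
 P  0  1  2  3  4  4  4  4  4  4  4  4
 J  0  1  2  3  4  4  4  4  4  4  4  5
 G  0  1  2  3  4  5  5  5  5  5  5  5
 P  0  1  2  3  4  5  6  6  6  6  6  6
 V  0  1  2  3  4  5  6  6  6  6  6  6
 P  0  1  2  3  4  5  6  7  7  7  7  7
 G  0  1  2  3  4  5  6  7  8  8  8  8
 J  0  1  2  3  4  5  6  7  8  8  8  9
dp[13][11] = 9. One LCS (by backtracking along matches): GJPPGPPGJ.

9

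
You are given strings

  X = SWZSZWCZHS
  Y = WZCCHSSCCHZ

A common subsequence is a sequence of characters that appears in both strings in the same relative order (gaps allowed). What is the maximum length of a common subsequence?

Taking W at X[2]=Y[1] → Z at X[3]=Y[2] → S at X[4]=Y[7] → C at X[7]=Y[9] → Z at X[8]=Y[11] gives a common subsequence of length 5. dp[10][11] = 5 confirms this is the maximum.

5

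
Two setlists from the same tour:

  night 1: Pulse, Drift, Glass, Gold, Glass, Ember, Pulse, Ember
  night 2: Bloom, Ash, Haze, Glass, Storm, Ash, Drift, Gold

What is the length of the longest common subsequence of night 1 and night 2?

2

Taking Drift at night 1[2]=night 2[7]; then Gold at night 1[4]=night 2[8] gives a common subsequence of length 2, and the DP table's final entry dp[8][8] is also 2, so no common subsequence is longer.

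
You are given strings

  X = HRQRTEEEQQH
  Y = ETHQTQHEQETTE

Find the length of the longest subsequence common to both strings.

Pick H [1,3], then Q [3,4], then T [5,5], then E [6,8], then E [7,10], then E [8,13]; all 6 characters appear in both, in order. Since dp[11][13] = 6, nothing longer is possible.

6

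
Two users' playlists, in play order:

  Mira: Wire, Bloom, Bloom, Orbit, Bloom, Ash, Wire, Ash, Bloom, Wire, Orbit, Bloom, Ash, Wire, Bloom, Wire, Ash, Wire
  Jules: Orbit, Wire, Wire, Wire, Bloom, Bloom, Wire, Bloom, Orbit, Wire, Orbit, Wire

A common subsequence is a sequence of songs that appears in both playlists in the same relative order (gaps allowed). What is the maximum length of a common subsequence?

8

Pick Wire at Mira[1]=Jules[4] → Bloom at Mira[3]=Jules[5] → Bloom at Mira[5]=Jules[6] → Wire at Mira[7]=Jules[7] → Bloom at Mira[9]=Jules[8] → Wire at Mira[10]=Jules[10] → Orbit at Mira[11]=Jules[11] → Wire at Mira[18]=Jules[12]; all 8 songs appear in both, in order. The LCS DP gives dp[18][12] = 8, so this is optimal.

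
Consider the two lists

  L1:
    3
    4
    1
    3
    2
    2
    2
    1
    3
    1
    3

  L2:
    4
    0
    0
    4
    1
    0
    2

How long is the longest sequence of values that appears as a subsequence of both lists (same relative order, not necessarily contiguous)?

Match 4 (L1 #2, L2 #4), 1 (L1 #3, L2 #5), 2 (L1 #7, L2 #7) — 3 values in the same relative order in both, and the DP table's final entry dp[11][7] is also 3, so no common subsequence is longer.

3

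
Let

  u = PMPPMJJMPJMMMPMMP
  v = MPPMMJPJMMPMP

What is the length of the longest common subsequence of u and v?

Match M at u[2]=v[1] → P at u[3]=v[2] → P at u[4]=v[3] → M at u[5]=v[5] → J at u[7]=v[6] → P at u[9]=v[7] → J at u[10]=v[8] → M at u[12]=v[9] → M at u[13]=v[10] → P at u[14]=v[11] → M at u[16]=v[12] → P at u[17]=v[13] — 12 characters in the same relative order in both. Since dp[17][13] = 12, nothing longer is possible.

12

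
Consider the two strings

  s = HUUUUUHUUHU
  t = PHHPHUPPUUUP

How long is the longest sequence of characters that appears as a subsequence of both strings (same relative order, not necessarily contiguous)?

5

One common subsequence of length 5: H [1,5] → U [2,6] → U [3,9] → U [4,10] → U [5,11], and the DP table's final entry dp[11][12] is also 5, so no common subsequence is longer.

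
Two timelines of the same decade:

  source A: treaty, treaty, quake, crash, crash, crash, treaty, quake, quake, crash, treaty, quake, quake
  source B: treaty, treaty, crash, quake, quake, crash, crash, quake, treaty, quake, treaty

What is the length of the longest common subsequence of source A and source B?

8

One common subsequence of length 8: treaty at source A[1]=source B[1], treaty at source A[2]=source B[2], quake at source A[3]=source B[5], crash at source A[4]=source B[6], crash at source A[5]=source B[7], treaty at source A[7]=source B[9], quake at source A[9]=source B[10], treaty at source A[11]=source B[11]. dp[13][11] = 8 confirms this is the maximum.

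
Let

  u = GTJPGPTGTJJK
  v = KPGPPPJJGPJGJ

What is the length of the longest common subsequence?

One common subsequence of length 6: G at u[1]=v[3], J at u[3]=v[8], G at u[5]=v[9], P at u[6]=v[10], G at u[8]=v[12], J at u[11]=v[13]. dp[12][13] = 6 confirms this is the maximum.

6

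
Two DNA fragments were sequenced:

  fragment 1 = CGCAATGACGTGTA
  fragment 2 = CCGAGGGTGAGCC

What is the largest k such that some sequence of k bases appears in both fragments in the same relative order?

Match C [1,2]; then G [2,3]; then A [4,4]; then G [7,6]; then G [10,7]; then T [11,8]; then G [12,9]; then A [14,10] — 8 bases in the same relative order in both, and the DP table's final entry dp[14][13] is also 8, so no common subsequence is longer.

8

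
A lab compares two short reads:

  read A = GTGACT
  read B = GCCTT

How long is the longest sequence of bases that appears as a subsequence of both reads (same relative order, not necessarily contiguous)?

3

Taking G (read A #1, read B #1), T (read A #2, read B #4), T (read A #6, read B #5) gives a common subsequence of length 3. dp[6][5] = 3 confirms this is the maximum.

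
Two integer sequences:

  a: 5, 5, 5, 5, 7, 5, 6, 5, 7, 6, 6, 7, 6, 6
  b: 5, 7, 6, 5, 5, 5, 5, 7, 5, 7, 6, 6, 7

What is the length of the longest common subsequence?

10

One common subsequence of length 10: 5 (a #1, b #4), 5 (a #2, b #5), 5 (a #3, b #6), 5 (a #4, b #7), 7 (a #5, b #8), 5 (a #8, b #9), 7 (a #9, b #10), 6 (a #10, b #11), 6 (a #11, b #12), 7 (a #12, b #13). dp[14][13] = 10 confirms this is the maximum.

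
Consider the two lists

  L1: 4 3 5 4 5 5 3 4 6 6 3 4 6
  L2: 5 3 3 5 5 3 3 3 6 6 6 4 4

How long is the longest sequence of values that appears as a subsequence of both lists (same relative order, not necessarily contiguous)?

7

Taking 3 (L1 #2, L2 #3); then 5 (L1 #3, L2 #4); then 5 (L1 #5, L2 #5); then 3 (L1 #7, L2 #8); then 6 (L1 #9, L2 #10); then 6 (L1 #10, L2 #11); then 4 (L1 #12, L2 #13) gives a common subsequence of length 7, and the DP table's final entry dp[13][13] is also 7, so no common subsequence is longer.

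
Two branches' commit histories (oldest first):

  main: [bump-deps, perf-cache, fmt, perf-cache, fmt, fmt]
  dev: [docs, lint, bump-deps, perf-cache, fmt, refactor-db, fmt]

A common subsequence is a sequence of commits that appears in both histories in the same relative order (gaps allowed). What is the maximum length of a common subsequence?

One common subsequence of length 4: bump-deps at main[1]=dev[3], perf-cache at main[2]=dev[4], fmt at main[3]=dev[5], fmt at main[6]=dev[7], and the DP table's final entry dp[6][7] is also 4, so no common subsequence is longer.

4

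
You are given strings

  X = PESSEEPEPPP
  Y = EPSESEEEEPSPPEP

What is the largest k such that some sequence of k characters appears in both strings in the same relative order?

Pick P [1,2], then E [2,4], then S [3,5], then E [5,8], then E [6,9], then P [7,10], then P [9,12], then P [10,13], then P [11,15]; all 9 characters appear in both, in order. The LCS DP gives dp[11][15] = 9, so this is optimal.

9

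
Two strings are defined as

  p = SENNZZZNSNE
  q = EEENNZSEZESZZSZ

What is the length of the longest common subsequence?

One common subsequence of length 7: E [2,3] → N [3,4] → N [4,5] → Z [5,9] → Z [6,12] → Z [7,13] → S [9,14]. The LCS DP gives dp[11][15] = 7, so this is optimal.

7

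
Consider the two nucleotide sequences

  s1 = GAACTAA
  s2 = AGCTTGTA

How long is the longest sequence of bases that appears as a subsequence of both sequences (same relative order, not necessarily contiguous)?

Let dp[i][j] be the LCS length of the first i bases of s1 and the first j bases of s2. dp[i][j] = dp[i-1][j-1]+1 when the i-th and j-th bases match, else max(dp[i-1][j], dp[i][j-1]).
    ·  A  G  C  T  T  G  T  A
 ·  0  0  0  0  0  0  0  0  0
 G  0  0  1  1  1  1  1  1  1
 A  0  1  1  1  1  1  1  1  2
 A  0  1  1  1  1  1  1  1  2
 C  0  1  1  2  2  2  2  2  2
 T  0  1  1  2  3  3  3  3  3
 A  0  1  1  2  3  3  3  3  4
 A  0  1  1  2  3  3  3  3  4
dp[7][8] = 4. One LCS (by backtracking along matches): GCTA.

4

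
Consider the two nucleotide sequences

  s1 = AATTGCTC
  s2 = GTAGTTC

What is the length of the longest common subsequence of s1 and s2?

Match A at s1[1]=s2[3], T at s1[4]=s2[5], T at s1[7]=s2[6], C at s1[8]=s2[7] — 4 bases in the same relative order in both, and the DP table's final entry dp[8][7] is also 4, so no common subsequence is longer.

4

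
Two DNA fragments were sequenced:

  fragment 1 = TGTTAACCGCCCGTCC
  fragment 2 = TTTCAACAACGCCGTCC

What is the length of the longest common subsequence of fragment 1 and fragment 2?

One common subsequence of length 14: T at fragment 1[1]=fragment 2[1], T at fragment 1[3]=fragment 2[2], T at fragment 1[4]=fragment 2[3], A at fragment 1[5]=fragment 2[5], A at fragment 1[6]=fragment 2[6], C at fragment 1[7]=fragment 2[7], C at fragment 1[8]=fragment 2[10], G at fragment 1[9]=fragment 2[11], C at fragment 1[11]=fragment 2[12], C at fragment 1[12]=fragment 2[13], G at fragment 1[13]=fragment 2[14], T at fragment 1[14]=fragment 2[15], C at fragment 1[15]=fragment 2[16], C at fragment 1[16]=fragment 2[17]. dp[16][17] = 14 confirms this is the maximum.

14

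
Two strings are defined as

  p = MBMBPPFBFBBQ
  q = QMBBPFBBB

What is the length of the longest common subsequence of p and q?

Match M (p #1, q #2) → B (p #2, q #3) → B (p #4, q #4) → P (p #6, q #5) → F (p #7, q #6) → B (p #8, q #7) → B (p #10, q #8) → B (p #11, q #9) — 8 characters in the same relative order in both. Since dp[12][9] = 8, nothing longer is possible.

8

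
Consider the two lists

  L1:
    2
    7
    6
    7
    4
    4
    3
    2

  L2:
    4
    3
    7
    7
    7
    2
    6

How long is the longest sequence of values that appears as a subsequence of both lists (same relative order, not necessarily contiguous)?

3

Let dp[i][j] be the LCS length of the first i values of L1 and the first j values of L2. dp[i][j] = dp[i-1][j-1]+1 when the i-th and j-th values match, else max(dp[i-1][j], dp[i][j-1]).
    ·  4  3  7  7  7  2  6
 ·  0  0  0  0  0  0  0  0
 2  0  0  0  0  0  0  1  1
 7  0  0  0  1  1  1  1  1
 6  0  0  0  1  1  1  1  2
 7  0  0  0  1  2  2  2  2
 4  0  1  1  1  2  2  2  2
 4  0  1  1  1  2  2  2  2
 3  0  1  2  2  2  2  2  2
 2  0  1  2  2  2  2  3  3
dp[8][7] = 3. One LCS (by backtracking along matches): 7, 7, 2.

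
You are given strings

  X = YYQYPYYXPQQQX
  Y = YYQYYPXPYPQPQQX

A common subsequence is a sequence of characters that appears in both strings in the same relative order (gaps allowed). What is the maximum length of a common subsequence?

Match Y (X #1, Y #1); then Y (X #2, Y #2); then Q (X #3, Y #3); then Y (X #4, Y #5); then P (X #5, Y #8); then Y (X #7, Y #9); then P (X #9, Y #10); then Q (X #10, Y #11); then Q (X #11, Y #13); then Q (X #12, Y #14); then X (X #13, Y #15) — 11 characters in the same relative order in both, and the DP table's final entry dp[13][15] is also 11, so no common subsequence is longer.

11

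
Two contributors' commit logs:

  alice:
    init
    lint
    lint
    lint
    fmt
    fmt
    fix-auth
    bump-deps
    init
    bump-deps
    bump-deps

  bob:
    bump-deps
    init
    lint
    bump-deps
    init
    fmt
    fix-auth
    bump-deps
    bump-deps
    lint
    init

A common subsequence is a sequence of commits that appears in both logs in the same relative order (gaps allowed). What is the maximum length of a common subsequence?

Match init [1,2]; then lint [2,3]; then fmt [6,6]; then fix-auth [7,7]; then bump-deps [8,9]; then init [9,11] — 6 commits in the same relative order in both, and the DP table's final entry dp[11][11] is also 6, so no common subsequence is longer.

6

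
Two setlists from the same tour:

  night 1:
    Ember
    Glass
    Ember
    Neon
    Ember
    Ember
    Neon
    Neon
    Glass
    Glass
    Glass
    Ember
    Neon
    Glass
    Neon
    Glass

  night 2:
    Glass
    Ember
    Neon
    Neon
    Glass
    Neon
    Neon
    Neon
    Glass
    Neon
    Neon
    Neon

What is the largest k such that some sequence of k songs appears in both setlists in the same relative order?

8

Taking Ember (night 1 #1, night 2 #2), then Glass (night 1 #2, night 2 #5), then Neon (night 1 #4, night 2 #6), then Neon (night 1 #7, night 2 #7), then Neon (night 1 #8, night 2 #8), then Glass (night 1 #9, night 2 #9), then Neon (night 1 #13, night 2 #11), then Neon (night 1 #15, night 2 #12) gives a common subsequence of length 8. The LCS DP gives dp[16][12] = 8, so this is optimal.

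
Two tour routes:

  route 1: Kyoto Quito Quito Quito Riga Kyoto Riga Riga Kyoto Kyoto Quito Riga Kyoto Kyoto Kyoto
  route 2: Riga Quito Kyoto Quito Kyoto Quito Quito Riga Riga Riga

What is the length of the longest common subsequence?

7

Pick Kyoto at route 1[1]=route 2[3], Quito at route 1[2]=route 2[4], Quito at route 1[3]=route 2[6], Quito at route 1[4]=route 2[7], Riga at route 1[7]=route 2[8], Riga at route 1[8]=route 2[9], Riga at route 1[12]=route 2[10]; all 7 stops appear in both, in order. dp[15][10] = 7 confirms this is the maximum.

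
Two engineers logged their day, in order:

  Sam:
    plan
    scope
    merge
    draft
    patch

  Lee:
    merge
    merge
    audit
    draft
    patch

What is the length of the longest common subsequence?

3

Taking merge (Sam #3, Lee #2), draft (Sam #4, Lee #4), patch (Sam #5, Lee #5) gives a common subsequence of length 3. The LCS DP gives dp[5][5] = 3, so this is optimal.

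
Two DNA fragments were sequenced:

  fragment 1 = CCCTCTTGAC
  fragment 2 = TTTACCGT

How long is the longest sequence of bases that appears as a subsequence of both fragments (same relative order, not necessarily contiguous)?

Pick T (fragment 1 #4, fragment 2 #1); then T (fragment 1 #6, fragment 2 #2); then T (fragment 1 #7, fragment 2 #3); then A (fragment 1 #9, fragment 2 #4); then C (fragment 1 #10, fragment 2 #6); all 5 bases appear in both, in order. dp[10][8] = 5 confirms this is the maximum.

5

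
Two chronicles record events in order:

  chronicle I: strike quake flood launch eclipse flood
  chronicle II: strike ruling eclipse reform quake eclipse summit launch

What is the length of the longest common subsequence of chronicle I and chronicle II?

3

Pick strike (chronicle I #1, chronicle II #1), then quake (chronicle I #2, chronicle II #5), then launch (chronicle I #4, chronicle II #8); all 3 events appear in both, in order. The LCS DP gives dp[6][8] = 3, so this is optimal.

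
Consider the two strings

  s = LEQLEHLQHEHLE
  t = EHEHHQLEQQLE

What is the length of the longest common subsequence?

7

One common subsequence of length 7: E at s[2]=t[3], then Q at s[3]=t[6], then L at s[4]=t[7], then E at s[5]=t[8], then Q at s[8]=t[10], then L at s[12]=t[11], then E at s[13]=t[12]. The LCS DP gives dp[13][12] = 7, so this is optimal.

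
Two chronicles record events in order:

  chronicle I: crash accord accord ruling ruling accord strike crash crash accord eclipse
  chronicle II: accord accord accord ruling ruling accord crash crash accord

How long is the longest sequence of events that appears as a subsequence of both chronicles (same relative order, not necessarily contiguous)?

Taking accord at chronicle I[2]=chronicle II[2] → accord at chronicle I[3]=chronicle II[3] → ruling at chronicle I[4]=chronicle II[4] → ruling at chronicle I[5]=chronicle II[5] → accord at chronicle I[6]=chronicle II[6] → crash at chronicle I[8]=chronicle II[7] → crash at chronicle I[9]=chronicle II[8] → accord at chronicle I[10]=chronicle II[9] gives a common subsequence of length 8. Since dp[11][9] = 8, nothing longer is possible.

8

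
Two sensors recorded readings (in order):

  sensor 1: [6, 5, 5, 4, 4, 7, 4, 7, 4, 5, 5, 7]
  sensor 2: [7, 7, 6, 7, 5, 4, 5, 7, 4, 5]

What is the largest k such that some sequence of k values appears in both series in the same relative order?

6

Taking 6 [1,3] → 5 [2,5] → 5 [3,7] → 7 [8,8] → 4 [9,9] → 5 [11,10] gives a common subsequence of length 6, and the DP table's final entry dp[12][10] is also 6, so no common subsequence is longer.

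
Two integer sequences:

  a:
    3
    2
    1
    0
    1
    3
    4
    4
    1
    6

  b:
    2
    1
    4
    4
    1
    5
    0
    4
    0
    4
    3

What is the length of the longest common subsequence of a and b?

5

Let dp[i][j] be the LCS length of the first i values of a and the first j values of b. dp[i][j] = dp[i-1][j-1]+1 when the i-th and j-th values match, else max(dp[i-1][j], dp[i][j-1]).
    ·  2  1  4  4  1  5  0  4  0  4  3
 ·  0  0  0  0  0  0  0  0  0  0  0  0
 3  0  0  0  0  0  0  0  0  0  0  0  1
 2  0  1  1  1  1  1  1  1  1  1  1  1
 1  0  1  2  2  2  2  2  2  2  2  2  2
 0  0  1  2  2  2  2  2  3  3  3  3  3
 1  0  1  2  2  2  3  3  3  3  3  3  3
 3  0  1  2  2  2  3  3  3  3  3  3  4
 4  0  1  2  3  3  3  3  3  4  4  4  4
 4  0  1  2  3  4  4  4  4  4  4  5  5
 1  0  1  2  3  4  5  5  5  5  5  5  5
 6  0  1  2  3  4  5  5  5  5  5  5  5
dp[10][11] = 5. One LCS (by backtracking along matches): 2, 1, 0, 4, 4.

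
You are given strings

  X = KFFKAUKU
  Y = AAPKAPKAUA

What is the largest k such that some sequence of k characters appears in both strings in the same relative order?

4

Let dp[i][j] be the LCS length of the first i characters of X and the first j characters of Y. dp[i][j] = dp[i-1][j-1]+1 when the i-th and j-th characters match, else max(dp[i-1][j], dp[i][j-1]).
    ·  A  A  P  K  A  P  K  A  U  A
 ·  0  0  0  0  0  0  0  0  0  0  0
 K  0  0  0  0  1  1  1  1  1  1  1
 F  0  0  0  0  1  1  1  1  1  1  1
 F  0  0  0  0  1  1  1  1  1  1  1
 K  0  0  0  0  1  1  1  2  2  2  2
 A  0  1  1  1  1  2  2  2  3  3  3
 U  0  1  1  1  1  2  2  2  3  4  4
 K  0  1  1  1  2  2  2  3  3  4  4
 U  0  1  1  1  2  2  2  3  3  4  4
dp[8][10] = 4. One LCS (by backtracking along matches): KKAU.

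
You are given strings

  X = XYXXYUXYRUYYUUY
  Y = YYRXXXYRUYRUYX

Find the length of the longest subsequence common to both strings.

One common subsequence of length 10: Y (X #2, Y #2), then X (X #3, Y #4), then X (X #4, Y #5), then X (X #7, Y #6), then Y (X #8, Y #7), then R (X #9, Y #8), then U (X #10, Y #9), then Y (X #11, Y #10), then U (X #14, Y #12), then Y (X #15, Y #13). dp[15][14] = 10 confirms this is the maximum.

10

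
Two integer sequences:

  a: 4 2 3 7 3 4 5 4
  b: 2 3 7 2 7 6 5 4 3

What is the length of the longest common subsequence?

Let dp[i][j] be the LCS length of the first i values of a and the first j values of b. dp[i][j] = dp[i-1][j-1]+1 when the i-th and j-th values match, else max(dp[i-1][j], dp[i][j-1]).
    ·  2  3  7  2  7  6  5  4  3
 ·  0  0  0  0  0  0  0  0  0  0
 4  0  0  0  0  0  0  0  0  1  1
 2  0  1  1  1  1  1  1  1  1  1
 3  0  1  2  2  2  2  2  2  2  2
 7  0  1  2  3  3  3  3  3  3  3
 3  0  1  2  3  3  3  3  3  3  4
 4  0  1  2  3  3  3  3  3  4  4
 5  0  1  2  3  3  3  3  4  4  4
 4  0  1  2  3  3  3  3  4  5  5
dp[8][9] = 5. One LCS (by backtracking along matches): 2, 3, 7, 5, 4.

5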